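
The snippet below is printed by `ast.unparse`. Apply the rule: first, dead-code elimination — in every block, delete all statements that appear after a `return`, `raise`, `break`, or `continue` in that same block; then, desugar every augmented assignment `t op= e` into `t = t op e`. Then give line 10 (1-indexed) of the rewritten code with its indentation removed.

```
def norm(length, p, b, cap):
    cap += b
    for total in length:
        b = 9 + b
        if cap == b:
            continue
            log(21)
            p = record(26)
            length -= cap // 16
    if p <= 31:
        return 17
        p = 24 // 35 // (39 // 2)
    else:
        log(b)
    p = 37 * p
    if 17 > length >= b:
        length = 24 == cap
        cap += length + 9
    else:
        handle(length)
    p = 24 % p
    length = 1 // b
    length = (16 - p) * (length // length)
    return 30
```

Transformed code:
def norm(length, p, b, cap):
    cap = cap + b
    for total in length:
        b = 9 + b
        if cap == b:
            continue
    if p <= 31:
        return 17
    else:
        log(b)
    p = 37 * p
    if 17 > length >= b:
        length = 24 == cap
        cap = cap + (length + 9)
    else:
        handle(length)
    p = 24 % p
    length = 1 // b
    length = (16 - p) * (length // length)
    return 30

log(b)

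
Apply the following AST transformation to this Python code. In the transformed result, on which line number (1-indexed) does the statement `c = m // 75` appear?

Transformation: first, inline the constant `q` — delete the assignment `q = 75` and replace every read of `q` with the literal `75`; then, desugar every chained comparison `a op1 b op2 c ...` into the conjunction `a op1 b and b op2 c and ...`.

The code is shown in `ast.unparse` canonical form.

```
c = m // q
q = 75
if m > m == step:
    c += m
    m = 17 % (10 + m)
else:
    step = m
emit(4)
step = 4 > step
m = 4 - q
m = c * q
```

Transformed code:
c = m // 75
if m > m and m == step:
    c += m
    m = 17 % (10 + m)
else:
    step = m
emit(4)
step = 4 > step
m = 4 - 75
m = c * 75

1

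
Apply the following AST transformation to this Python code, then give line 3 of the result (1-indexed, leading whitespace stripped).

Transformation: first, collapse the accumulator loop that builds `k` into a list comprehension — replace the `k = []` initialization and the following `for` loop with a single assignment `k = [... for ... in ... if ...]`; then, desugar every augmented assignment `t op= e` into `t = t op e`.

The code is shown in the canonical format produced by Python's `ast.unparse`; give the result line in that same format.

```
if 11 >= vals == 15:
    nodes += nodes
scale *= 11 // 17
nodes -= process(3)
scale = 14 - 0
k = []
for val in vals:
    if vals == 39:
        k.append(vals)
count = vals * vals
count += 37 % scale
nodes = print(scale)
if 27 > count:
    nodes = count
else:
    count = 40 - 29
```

Transformed code:
if 11 >= vals == 15:
    nodes = nodes + nodes
scale = scale * (11 // 17)
nodes = nodes - process(3)
scale = 14 - 0
k = [vals for val in vals if vals == 39]
count = vals * vals
count = count + 37 % scale
nodes = print(scale)
if 27 > count:
    nodes = count
else:
    count = 40 - 29

scale = scale * (11 // 17)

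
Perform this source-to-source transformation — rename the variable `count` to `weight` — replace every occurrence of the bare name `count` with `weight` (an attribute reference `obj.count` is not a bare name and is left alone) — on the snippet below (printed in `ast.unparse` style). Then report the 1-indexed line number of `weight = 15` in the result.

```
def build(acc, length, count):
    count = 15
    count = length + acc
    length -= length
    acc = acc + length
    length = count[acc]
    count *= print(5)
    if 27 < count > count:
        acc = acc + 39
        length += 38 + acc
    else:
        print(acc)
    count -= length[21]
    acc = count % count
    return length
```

2

Transformed code:
def build(acc, length, weight):
    weight = 15
    weight = length + acc
    length -= length
    acc = acc + length
    length = weight[acc]
    weight *= print(5)
    if 27 < weight > weight:
        acc = acc + 39
        length += 38 + acc
    else:
        print(acc)
    weight -= length[21]
    acc = weight % weight
    return length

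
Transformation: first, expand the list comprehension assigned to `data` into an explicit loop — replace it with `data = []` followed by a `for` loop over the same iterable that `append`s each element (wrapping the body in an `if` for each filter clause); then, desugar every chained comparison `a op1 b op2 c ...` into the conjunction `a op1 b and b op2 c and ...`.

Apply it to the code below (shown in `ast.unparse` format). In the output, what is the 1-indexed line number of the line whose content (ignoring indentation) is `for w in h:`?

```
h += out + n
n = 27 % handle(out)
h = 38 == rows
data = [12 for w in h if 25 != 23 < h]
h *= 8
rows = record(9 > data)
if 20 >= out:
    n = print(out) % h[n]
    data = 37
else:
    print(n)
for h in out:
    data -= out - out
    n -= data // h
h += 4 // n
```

5

Transformed code:
h += out + n
n = 27 % handle(out)
h = 38 == rows
data = []
for w in h:
    if 25 != 23 and 23 < h:
        data.append(12)
h *= 8
rows = record(9 > data)
if 20 >= out:
    n = print(out) % h[n]
    data = 37
else:
    print(n)
for h in out:
    data -= out - out
    n -= data // h
h += 4 // n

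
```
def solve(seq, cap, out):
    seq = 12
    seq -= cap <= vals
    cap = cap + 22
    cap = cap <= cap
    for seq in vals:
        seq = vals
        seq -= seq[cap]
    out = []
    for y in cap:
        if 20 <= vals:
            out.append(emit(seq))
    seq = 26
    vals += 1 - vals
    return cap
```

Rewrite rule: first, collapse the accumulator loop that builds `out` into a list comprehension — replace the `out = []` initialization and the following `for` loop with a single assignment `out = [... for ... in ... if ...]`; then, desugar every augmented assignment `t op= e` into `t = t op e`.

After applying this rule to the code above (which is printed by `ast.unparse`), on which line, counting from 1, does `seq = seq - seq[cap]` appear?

Transformed code:
def solve(seq, cap, out):
    seq = 12
    seq = seq - (cap <= vals)
    cap = cap + 22
    cap = cap <= cap
    for seq in vals:
        seq = vals
        seq = seq - seq[cap]
    out = [emit(seq) for y in cap if 20 <= vals]
    seq = 26
    vals = vals + (1 - vals)
    return cap

8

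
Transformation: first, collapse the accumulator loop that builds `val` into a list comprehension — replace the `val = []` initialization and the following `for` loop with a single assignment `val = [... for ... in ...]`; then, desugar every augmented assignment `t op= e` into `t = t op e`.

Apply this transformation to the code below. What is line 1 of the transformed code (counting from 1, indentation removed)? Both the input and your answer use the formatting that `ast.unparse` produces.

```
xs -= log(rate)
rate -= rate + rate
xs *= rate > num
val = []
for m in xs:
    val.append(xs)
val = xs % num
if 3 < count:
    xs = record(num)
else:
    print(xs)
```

xs = xs - log(rate)

Transformed code:
xs = xs - log(rate)
rate = rate - (rate + rate)
xs = xs * (rate > num)
val = [xs for m in xs]
val = xs % num
if 3 < count:
    xs = record(num)
else:
    print(xs)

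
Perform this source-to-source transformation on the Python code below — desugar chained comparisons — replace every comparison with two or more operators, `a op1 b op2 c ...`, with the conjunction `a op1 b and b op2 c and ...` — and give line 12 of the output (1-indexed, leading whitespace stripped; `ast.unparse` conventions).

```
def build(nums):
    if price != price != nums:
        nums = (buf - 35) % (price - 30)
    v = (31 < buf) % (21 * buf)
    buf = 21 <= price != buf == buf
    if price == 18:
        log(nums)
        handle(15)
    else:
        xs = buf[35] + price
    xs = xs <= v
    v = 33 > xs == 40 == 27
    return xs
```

Transformed code:
def build(nums):
    if price != price and price != nums:
        nums = (buf - 35) % (price - 30)
    v = (31 < buf) % (21 * buf)
    buf = 21 <= price and price != buf and (buf == buf)
    if price == 18:
        log(nums)
        handle(15)
    else:
        xs = buf[35] + price
    xs = xs <= v
    v = 33 > xs and xs == 40 and (40 == 27)
    return xs

v = 33 > xs and xs == 40 and (40 == 27)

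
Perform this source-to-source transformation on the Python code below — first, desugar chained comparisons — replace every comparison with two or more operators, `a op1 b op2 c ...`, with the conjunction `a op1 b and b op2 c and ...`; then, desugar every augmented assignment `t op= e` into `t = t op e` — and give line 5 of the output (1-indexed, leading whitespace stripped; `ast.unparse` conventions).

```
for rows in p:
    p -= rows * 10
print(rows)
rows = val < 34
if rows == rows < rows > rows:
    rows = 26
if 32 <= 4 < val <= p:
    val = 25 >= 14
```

if rows == rows and rows < rows and (rows > rows):

Transformed code:
for rows in p:
    p = p - rows * 10
print(rows)
rows = val < 34
if rows == rows and rows < rows and (rows > rows):
    rows = 26
if 32 <= 4 and 4 < val and (val <= p):
    val = 25 >= 14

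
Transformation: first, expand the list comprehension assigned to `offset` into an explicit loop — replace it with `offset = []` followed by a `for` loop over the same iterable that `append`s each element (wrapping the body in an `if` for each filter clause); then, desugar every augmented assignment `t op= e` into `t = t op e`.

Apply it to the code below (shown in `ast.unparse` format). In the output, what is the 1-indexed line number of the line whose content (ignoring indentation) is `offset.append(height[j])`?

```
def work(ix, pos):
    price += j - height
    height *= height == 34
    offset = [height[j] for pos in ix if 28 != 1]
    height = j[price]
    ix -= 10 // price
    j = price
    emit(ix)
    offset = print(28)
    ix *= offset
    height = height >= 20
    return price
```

7

Transformed code:
def work(ix, pos):
    price = price + (j - height)
    height = height * (height == 34)
    offset = []
    for pos in ix:
        if 28 != 1:
            offset.append(height[j])
    height = j[price]
    ix = ix - 10 // price
    j = price
    emit(ix)
    offset = print(28)
    ix = ix * offset
    height = height >= 20
    return price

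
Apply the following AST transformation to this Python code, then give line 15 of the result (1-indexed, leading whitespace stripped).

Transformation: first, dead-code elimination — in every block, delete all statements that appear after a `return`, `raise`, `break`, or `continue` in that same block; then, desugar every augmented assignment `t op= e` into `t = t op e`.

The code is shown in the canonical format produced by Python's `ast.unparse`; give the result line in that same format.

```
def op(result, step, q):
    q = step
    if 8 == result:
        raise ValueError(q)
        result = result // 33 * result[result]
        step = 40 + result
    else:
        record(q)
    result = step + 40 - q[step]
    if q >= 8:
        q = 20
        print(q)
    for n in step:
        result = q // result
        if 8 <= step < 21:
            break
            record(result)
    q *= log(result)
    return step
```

Transformed code:
def op(result, step, q):
    q = step
    if 8 == result:
        raise ValueError(q)
    else:
        record(q)
    result = step + 40 - q[step]
    if q >= 8:
        q = 20
        print(q)
    for n in step:
        result = q // result
        if 8 <= step < 21:
            break
    q = q * log(result)
    return step

q = q * log(result)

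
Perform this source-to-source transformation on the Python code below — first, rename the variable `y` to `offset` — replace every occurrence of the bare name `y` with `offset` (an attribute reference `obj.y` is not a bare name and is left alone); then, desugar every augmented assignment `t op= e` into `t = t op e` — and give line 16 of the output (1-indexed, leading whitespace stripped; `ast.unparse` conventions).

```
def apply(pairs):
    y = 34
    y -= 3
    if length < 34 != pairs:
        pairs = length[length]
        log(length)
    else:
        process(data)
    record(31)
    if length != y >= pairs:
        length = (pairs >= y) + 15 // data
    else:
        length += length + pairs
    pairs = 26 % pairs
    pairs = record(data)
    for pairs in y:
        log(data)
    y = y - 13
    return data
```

Transformed code:
def apply(pairs):
    offset = 34
    offset = offset - 3
    if length < 34 != pairs:
        pairs = length[length]
        log(length)
    else:
        process(data)
    record(31)
    if length != offset >= pairs:
        length = (pairs >= offset) + 15 // data
    else:
        length = length + (length + pairs)
    pairs = 26 % pairs
    pairs = record(data)
    for pairs in offset:
        log(data)
    offset = offset - 13
    return data

for pairs in offset:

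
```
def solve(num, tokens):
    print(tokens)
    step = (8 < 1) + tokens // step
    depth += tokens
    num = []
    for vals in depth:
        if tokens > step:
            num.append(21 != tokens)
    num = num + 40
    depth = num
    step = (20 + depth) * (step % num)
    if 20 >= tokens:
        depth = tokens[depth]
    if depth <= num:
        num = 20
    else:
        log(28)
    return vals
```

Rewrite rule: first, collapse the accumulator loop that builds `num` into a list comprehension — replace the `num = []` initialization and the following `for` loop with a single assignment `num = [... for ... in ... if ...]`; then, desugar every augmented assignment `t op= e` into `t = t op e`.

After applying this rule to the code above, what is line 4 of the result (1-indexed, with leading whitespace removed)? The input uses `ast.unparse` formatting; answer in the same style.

depth = depth + tokens

Transformed code:
def solve(num, tokens):
    print(tokens)
    step = (8 < 1) + tokens // step
    depth = depth + tokens
    num = [21 != tokens for vals in depth if tokens > step]
    num = num + 40
    depth = num
    step = (20 + depth) * (step % num)
    if 20 >= tokens:
        depth = tokens[depth]
    if depth <= num:
        num = 20
    else:
        log(28)
    return vals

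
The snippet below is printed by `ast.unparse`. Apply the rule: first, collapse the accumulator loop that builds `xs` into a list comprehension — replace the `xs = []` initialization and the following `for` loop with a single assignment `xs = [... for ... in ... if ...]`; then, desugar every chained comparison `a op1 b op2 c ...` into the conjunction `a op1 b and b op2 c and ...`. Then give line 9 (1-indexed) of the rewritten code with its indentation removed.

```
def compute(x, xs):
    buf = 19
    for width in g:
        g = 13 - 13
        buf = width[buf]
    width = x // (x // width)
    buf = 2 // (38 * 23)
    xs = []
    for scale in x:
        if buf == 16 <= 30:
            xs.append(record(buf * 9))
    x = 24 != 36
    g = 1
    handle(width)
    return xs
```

x = 24 != 36

Transformed code:
def compute(x, xs):
    buf = 19
    for width in g:
        g = 13 - 13
        buf = width[buf]
    width = x // (x // width)
    buf = 2 // (38 * 23)
    xs = [record(buf * 9) for scale in x if buf == 16 and 16 <= 30]
    x = 24 != 36
    g = 1
    handle(width)
    return xs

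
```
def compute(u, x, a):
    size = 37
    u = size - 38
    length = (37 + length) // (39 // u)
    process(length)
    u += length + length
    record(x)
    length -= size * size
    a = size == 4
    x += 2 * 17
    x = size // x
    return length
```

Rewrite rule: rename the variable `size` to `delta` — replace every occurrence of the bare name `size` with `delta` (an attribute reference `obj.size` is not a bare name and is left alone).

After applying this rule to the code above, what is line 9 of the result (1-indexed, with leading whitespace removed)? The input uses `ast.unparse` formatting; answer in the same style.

Transformed code:
def compute(u, x, a):
    delta = 37
    u = delta - 38
    length = (37 + length) // (39 // u)
    process(length)
    u += length + length
    record(x)
    length -= delta * delta
    a = delta == 4
    x += 2 * 17
    x = delta // x
    return length

a = delta == 4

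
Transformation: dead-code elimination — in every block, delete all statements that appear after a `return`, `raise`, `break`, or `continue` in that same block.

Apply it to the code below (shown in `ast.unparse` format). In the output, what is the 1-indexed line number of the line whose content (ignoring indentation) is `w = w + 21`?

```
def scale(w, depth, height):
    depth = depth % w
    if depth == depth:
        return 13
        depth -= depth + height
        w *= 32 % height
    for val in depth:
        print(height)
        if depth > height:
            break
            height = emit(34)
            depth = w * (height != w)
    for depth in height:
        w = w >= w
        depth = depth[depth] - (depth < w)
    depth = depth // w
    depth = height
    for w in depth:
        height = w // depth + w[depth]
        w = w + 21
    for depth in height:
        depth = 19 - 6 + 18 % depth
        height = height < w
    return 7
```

Transformed code:
def scale(w, depth, height):
    depth = depth % w
    if depth == depth:
        return 13
    for val in depth:
        print(height)
        if depth > height:
            break
    for depth in height:
        w = w >= w
        depth = depth[depth] - (depth < w)
    depth = depth // w
    depth = height
    for w in depth:
        height = w // depth + w[depth]
        w = w + 21
    for depth in height:
        depth = 19 - 6 + 18 % depth
        height = height < w
    return 7

16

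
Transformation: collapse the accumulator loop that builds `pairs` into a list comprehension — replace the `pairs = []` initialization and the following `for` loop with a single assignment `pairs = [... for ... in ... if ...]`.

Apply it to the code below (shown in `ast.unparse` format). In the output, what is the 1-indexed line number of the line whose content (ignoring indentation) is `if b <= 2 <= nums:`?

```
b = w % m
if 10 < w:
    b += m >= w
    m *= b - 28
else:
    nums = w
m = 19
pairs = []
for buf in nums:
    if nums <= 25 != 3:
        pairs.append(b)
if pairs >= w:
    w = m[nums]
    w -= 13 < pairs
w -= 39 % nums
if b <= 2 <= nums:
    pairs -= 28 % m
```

Transformed code:
b = w % m
if 10 < w:
    b += m >= w
    m *= b - 28
else:
    nums = w
m = 19
pairs = [b for buf in nums if nums <= 25 != 3]
if pairs >= w:
    w = m[nums]
    w -= 13 < pairs
w -= 39 % nums
if b <= 2 <= nums:
    pairs -= 28 % m

13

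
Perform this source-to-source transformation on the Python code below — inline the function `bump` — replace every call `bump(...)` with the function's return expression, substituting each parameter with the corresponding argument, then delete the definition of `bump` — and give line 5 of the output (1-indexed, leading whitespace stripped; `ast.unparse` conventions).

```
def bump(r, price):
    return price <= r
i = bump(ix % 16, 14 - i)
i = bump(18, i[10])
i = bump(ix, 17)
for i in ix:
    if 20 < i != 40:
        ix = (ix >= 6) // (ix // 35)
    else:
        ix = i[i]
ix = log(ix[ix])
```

Transformed code:
i = 14 - i <= ix % 16
i = i[10] <= 18
i = 17 <= ix
for i in ix:
    if 20 < i != 40:
        ix = (ix >= 6) // (ix // 35)
    else:
        ix = i[i]
ix = log(ix[ix])

if 20 < i != 40:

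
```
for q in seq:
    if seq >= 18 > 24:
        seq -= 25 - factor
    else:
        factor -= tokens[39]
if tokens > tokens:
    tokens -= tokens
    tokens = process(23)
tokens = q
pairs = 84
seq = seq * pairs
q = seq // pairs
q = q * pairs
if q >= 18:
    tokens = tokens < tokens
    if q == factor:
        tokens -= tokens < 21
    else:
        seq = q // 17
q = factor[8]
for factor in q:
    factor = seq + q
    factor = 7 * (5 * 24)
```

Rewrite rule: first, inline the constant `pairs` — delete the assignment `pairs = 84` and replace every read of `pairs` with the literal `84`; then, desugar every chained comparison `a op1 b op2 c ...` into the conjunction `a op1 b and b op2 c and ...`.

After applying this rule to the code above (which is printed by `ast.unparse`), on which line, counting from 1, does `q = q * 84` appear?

Transformed code:
for q in seq:
    if seq >= 18 and 18 > 24:
        seq -= 25 - factor
    else:
        factor -= tokens[39]
if tokens > tokens:
    tokens -= tokens
    tokens = process(23)
tokens = q
seq = seq * 84
q = seq // 84
q = q * 84
if q >= 18:
    tokens = tokens < tokens
    if q == factor:
        tokens -= tokens < 21
    else:
        seq = q // 17
q = factor[8]
for factor in q:
    factor = seq + q
    factor = 7 * (5 * 24)

12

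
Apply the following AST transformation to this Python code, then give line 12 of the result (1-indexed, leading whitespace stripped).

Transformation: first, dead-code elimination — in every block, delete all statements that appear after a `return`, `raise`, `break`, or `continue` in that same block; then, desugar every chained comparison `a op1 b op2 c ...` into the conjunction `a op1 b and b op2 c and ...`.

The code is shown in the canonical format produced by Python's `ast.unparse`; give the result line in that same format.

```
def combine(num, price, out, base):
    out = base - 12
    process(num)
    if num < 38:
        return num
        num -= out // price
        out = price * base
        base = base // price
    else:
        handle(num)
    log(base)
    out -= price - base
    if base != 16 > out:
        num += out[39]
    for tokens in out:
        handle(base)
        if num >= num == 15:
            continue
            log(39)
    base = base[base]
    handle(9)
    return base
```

Transformed code:
def combine(num, price, out, base):
    out = base - 12
    process(num)
    if num < 38:
        return num
    else:
        handle(num)
    log(base)
    out -= price - base
    if base != 16 and 16 > out:
        num += out[39]
    for tokens in out:
        handle(base)
        if num >= num and num == 15:
            continue
    base = base[base]
    handle(9)
    return base

for tokens in out:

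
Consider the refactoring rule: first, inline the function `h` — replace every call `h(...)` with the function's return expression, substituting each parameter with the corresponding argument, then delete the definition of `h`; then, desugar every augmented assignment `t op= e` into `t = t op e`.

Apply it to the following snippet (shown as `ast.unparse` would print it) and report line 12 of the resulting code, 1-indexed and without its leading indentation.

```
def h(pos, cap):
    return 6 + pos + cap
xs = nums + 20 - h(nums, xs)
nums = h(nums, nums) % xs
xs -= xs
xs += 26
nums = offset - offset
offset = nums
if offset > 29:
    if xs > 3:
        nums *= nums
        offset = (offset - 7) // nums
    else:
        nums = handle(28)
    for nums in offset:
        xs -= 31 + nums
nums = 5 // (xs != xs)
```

Transformed code:
xs = nums + 20 - (6 + nums + xs)
nums = (6 + nums + nums) % xs
xs = xs - xs
xs = xs + 26
nums = offset - offset
offset = nums
if offset > 29:
    if xs > 3:
        nums = nums * nums
        offset = (offset - 7) // nums
    else:
        nums = handle(28)
    for nums in offset:
        xs = xs - (31 + nums)
nums = 5 // (xs != xs)

nums = handle(28)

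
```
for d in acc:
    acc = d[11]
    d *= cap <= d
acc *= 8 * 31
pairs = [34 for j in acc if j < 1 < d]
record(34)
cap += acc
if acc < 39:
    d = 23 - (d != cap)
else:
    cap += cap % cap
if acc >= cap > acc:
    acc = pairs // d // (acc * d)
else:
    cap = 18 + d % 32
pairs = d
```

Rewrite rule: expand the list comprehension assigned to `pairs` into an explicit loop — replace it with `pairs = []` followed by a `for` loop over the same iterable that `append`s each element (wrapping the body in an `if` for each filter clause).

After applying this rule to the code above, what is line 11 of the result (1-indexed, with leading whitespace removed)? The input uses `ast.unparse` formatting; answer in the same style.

Transformed code:
for d in acc:
    acc = d[11]
    d *= cap <= d
acc *= 8 * 31
pairs = []
for j in acc:
    if j < 1 < d:
        pairs.append(34)
record(34)
cap += acc
if acc < 39:
    d = 23 - (d != cap)
else:
    cap += cap % cap
if acc >= cap > acc:
    acc = pairs // d // (acc * d)
else:
    cap = 18 + d % 32
pairs = d

if acc < 39:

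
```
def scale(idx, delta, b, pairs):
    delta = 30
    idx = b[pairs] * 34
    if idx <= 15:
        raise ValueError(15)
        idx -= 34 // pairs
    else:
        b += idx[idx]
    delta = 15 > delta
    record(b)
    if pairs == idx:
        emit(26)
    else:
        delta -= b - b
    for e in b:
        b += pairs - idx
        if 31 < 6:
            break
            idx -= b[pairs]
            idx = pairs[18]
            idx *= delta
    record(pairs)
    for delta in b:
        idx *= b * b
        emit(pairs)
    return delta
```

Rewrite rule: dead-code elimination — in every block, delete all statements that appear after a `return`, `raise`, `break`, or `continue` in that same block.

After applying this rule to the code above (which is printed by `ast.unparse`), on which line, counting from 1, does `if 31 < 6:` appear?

16

Transformed code:
def scale(idx, delta, b, pairs):
    delta = 30
    idx = b[pairs] * 34
    if idx <= 15:
        raise ValueError(15)
    else:
        b += idx[idx]
    delta = 15 > delta
    record(b)
    if pairs == idx:
        emit(26)
    else:
        delta -= b - b
    for e in b:
        b += pairs - idx
        if 31 < 6:
            break
    record(pairs)
    for delta in b:
        idx *= b * b
        emit(pairs)
    return delta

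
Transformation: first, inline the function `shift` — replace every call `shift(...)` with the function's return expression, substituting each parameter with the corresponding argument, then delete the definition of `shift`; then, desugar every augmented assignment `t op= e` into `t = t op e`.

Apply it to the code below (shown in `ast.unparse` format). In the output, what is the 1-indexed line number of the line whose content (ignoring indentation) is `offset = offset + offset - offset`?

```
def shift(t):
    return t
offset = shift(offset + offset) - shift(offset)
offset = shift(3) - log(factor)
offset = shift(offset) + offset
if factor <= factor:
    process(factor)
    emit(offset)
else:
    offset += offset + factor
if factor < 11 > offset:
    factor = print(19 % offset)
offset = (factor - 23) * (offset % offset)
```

1

Transformed code:
offset = offset + offset - offset
offset = 3 - log(factor)
offset = offset + offset
if factor <= factor:
    process(factor)
    emit(offset)
else:
    offset = offset + (offset + factor)
if factor < 11 > offset:
    factor = print(19 % offset)
offset = (factor - 23) * (offset % offset)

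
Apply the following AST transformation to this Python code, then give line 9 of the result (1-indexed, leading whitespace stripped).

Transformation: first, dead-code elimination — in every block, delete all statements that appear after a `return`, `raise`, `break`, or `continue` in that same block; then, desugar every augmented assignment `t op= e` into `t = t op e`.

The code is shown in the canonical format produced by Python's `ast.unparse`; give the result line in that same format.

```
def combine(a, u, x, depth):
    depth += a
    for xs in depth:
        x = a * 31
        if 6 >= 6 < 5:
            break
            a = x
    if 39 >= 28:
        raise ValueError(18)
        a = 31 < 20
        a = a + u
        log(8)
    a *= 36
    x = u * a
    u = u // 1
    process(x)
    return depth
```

a = a * 36

Transformed code:
def combine(a, u, x, depth):
    depth = depth + a
    for xs in depth:
        x = a * 31
        if 6 >= 6 < 5:
            break
    if 39 >= 28:
        raise ValueError(18)
    a = a * 36
    x = u * a
    u = u // 1
    process(x)
    return depth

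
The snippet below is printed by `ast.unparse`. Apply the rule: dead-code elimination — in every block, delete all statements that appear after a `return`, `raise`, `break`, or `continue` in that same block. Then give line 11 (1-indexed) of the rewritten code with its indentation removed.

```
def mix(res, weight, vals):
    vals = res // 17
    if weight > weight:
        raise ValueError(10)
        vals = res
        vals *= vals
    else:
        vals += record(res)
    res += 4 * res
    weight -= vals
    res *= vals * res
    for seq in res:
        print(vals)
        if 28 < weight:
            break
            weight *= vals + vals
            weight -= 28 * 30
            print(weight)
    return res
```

print(vals)

Transformed code:
def mix(res, weight, vals):
    vals = res // 17
    if weight > weight:
        raise ValueError(10)
    else:
        vals += record(res)
    res += 4 * res
    weight -= vals
    res *= vals * res
    for seq in res:
        print(vals)
        if 28 < weight:
            break
    return res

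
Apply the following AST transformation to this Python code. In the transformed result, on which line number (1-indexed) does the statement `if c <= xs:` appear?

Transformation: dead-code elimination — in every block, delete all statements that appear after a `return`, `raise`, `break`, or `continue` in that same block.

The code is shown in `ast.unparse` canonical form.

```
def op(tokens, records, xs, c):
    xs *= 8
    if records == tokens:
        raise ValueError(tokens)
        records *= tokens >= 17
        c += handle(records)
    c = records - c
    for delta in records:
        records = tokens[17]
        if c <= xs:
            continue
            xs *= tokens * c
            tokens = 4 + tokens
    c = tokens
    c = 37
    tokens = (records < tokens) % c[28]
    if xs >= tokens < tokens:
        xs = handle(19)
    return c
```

8

Transformed code:
def op(tokens, records, xs, c):
    xs *= 8
    if records == tokens:
        raise ValueError(tokens)
    c = records - c
    for delta in records:
        records = tokens[17]
        if c <= xs:
            continue
    c = tokens
    c = 37
    tokens = (records < tokens) % c[28]
    if xs >= tokens < tokens:
        xs = handle(19)
    return c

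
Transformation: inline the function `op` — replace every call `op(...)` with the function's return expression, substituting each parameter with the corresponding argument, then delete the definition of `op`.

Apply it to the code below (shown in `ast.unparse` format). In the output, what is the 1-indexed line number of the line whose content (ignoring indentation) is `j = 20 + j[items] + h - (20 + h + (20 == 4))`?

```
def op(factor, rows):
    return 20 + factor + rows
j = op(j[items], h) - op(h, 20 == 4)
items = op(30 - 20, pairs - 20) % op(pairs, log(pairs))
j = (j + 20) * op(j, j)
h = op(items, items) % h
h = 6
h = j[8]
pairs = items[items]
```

1

Transformed code:
j = 20 + j[items] + h - (20 + h + (20 == 4))
items = (20 + (30 - 20) + (pairs - 20)) % (20 + pairs + log(pairs))
j = (j + 20) * (20 + j + j)
h = (20 + items + items) % h
h = 6
h = j[8]
pairs = items[items]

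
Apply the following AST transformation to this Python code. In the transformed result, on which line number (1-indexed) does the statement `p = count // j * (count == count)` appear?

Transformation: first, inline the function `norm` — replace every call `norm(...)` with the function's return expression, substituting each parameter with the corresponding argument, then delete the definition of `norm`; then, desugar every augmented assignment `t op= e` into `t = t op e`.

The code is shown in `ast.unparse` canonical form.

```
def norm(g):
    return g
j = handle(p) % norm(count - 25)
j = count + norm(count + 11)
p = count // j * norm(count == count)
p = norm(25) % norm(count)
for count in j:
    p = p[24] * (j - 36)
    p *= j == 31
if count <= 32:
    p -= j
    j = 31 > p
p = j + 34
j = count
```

Transformed code:
j = handle(p) % (count - 25)
j = count + (count + 11)
p = count // j * (count == count)
p = 25 % count
for count in j:
    p = p[24] * (j - 36)
    p = p * (j == 31)
if count <= 32:
    p = p - j
    j = 31 > p
p = j + 34
j = count

3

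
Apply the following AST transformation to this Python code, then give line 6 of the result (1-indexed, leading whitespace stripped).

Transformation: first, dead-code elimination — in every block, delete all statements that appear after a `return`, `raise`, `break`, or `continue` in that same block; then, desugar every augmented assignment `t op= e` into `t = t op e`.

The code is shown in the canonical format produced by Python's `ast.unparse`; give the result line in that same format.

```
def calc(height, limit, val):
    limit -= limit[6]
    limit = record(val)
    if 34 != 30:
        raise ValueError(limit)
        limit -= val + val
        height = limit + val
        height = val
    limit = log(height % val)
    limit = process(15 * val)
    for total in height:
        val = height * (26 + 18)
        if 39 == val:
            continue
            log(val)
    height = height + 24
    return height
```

limit = log(height % val)

Transformed code:
def calc(height, limit, val):
    limit = limit - limit[6]
    limit = record(val)
    if 34 != 30:
        raise ValueError(limit)
    limit = log(height % val)
    limit = process(15 * val)
    for total in height:
        val = height * (26 + 18)
        if 39 == val:
            continue
    height = height + 24
    return height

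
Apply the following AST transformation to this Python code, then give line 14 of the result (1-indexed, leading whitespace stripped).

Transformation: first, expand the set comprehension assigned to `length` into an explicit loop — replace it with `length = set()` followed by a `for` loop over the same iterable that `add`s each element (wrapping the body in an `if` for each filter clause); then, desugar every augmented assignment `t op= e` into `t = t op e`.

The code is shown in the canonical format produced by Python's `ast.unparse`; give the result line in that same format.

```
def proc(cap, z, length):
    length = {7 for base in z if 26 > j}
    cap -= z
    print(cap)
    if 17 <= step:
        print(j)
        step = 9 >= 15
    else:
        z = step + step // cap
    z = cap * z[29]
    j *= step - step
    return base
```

j = j * (step - step)

Transformed code:
def proc(cap, z, length):
    length = set()
    for base in z:
        if 26 > j:
            length.add(7)
    cap = cap - z
    print(cap)
    if 17 <= step:
        print(j)
        step = 9 >= 15
    else:
        z = step + step // cap
    z = cap * z[29]
    j = j * (step - step)
    return base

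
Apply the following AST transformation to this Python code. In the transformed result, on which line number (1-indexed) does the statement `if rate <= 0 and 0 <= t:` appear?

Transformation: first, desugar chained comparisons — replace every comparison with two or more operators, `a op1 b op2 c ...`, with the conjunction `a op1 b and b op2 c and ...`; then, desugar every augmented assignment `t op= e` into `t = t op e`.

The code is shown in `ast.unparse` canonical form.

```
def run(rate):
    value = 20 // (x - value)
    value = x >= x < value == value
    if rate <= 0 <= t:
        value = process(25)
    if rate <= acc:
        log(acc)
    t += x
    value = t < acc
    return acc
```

Transformed code:
def run(rate):
    value = 20 // (x - value)
    value = x >= x and x < value and (value == value)
    if rate <= 0 and 0 <= t:
        value = process(25)
    if rate <= acc:
        log(acc)
    t = t + x
    value = t < acc
    return acc

4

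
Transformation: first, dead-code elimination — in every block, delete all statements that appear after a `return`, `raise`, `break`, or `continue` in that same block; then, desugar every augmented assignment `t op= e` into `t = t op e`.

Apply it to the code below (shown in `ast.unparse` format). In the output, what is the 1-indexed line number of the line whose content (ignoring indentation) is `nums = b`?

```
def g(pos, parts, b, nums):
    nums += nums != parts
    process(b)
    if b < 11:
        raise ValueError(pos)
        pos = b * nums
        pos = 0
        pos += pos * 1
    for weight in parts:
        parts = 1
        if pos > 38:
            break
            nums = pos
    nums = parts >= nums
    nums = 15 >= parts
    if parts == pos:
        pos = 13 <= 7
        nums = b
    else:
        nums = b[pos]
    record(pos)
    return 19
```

14

Transformed code:
def g(pos, parts, b, nums):
    nums = nums + (nums != parts)
    process(b)
    if b < 11:
        raise ValueError(pos)
    for weight in parts:
        parts = 1
        if pos > 38:
            break
    nums = parts >= nums
    nums = 15 >= parts
    if parts == pos:
        pos = 13 <= 7
        nums = b
    else:
        nums = b[pos]
    record(pos)
    return 19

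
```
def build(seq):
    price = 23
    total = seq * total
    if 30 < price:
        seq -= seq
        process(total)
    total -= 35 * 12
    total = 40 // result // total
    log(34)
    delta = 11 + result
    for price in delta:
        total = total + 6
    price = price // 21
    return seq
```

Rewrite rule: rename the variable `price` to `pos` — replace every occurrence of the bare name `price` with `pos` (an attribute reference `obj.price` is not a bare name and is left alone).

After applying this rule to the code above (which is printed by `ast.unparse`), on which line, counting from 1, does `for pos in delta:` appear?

11

Transformed code:
def build(seq):
    pos = 23
    total = seq * total
    if 30 < pos:
        seq -= seq
        process(total)
    total -= 35 * 12
    total = 40 // result // total
    log(34)
    delta = 11 + result
    for pos in delta:
        total = total + 6
    pos = pos // 21
    return seq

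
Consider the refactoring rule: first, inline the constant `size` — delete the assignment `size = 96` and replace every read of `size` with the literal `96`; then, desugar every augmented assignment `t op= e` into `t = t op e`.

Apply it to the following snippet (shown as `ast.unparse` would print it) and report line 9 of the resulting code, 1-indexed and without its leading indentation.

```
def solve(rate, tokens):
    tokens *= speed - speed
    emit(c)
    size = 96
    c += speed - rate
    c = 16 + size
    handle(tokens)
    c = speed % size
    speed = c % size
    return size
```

return 96

Transformed code:
def solve(rate, tokens):
    tokens = tokens * (speed - speed)
    emit(c)
    c = c + (speed - rate)
    c = 16 + 96
    handle(tokens)
    c = speed % 96
    speed = c % 96
    return 96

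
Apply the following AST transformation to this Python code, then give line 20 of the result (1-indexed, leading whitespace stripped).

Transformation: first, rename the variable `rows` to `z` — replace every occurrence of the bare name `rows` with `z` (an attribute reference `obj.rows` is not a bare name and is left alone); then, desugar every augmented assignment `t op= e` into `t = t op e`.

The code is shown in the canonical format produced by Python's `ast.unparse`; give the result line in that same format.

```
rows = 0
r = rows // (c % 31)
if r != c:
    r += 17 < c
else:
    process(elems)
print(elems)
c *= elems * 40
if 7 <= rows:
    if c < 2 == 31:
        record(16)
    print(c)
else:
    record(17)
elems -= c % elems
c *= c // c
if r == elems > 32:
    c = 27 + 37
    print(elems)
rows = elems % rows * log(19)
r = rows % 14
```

z = elems % z * log(19)

Transformed code:
z = 0
r = z // (c % 31)
if r != c:
    r = r + (17 < c)
else:
    process(elems)
print(elems)
c = c * (elems * 40)
if 7 <= z:
    if c < 2 == 31:
        record(16)
    print(c)
else:
    record(17)
elems = elems - c % elems
c = c * (c // c)
if r == elems > 32:
    c = 27 + 37
    print(elems)
z = elems % z * log(19)
r = z % 14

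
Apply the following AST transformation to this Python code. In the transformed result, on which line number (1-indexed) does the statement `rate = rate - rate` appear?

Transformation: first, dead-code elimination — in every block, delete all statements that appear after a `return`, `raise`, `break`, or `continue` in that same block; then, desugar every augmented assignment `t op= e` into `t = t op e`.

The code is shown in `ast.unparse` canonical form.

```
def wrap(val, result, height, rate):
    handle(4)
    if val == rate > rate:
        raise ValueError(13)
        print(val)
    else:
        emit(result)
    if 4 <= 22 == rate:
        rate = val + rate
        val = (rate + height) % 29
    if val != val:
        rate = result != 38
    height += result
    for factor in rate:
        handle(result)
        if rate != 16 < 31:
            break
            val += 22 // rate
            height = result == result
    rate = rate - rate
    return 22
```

17

Transformed code:
def wrap(val, result, height, rate):
    handle(4)
    if val == rate > rate:
        raise ValueError(13)
    else:
        emit(result)
    if 4 <= 22 == rate:
        rate = val + rate
        val = (rate + height) % 29
    if val != val:
        rate = result != 38
    height = height + result
    for factor in rate:
        handle(result)
        if rate != 16 < 31:
            break
    rate = rate - rate
    return 22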